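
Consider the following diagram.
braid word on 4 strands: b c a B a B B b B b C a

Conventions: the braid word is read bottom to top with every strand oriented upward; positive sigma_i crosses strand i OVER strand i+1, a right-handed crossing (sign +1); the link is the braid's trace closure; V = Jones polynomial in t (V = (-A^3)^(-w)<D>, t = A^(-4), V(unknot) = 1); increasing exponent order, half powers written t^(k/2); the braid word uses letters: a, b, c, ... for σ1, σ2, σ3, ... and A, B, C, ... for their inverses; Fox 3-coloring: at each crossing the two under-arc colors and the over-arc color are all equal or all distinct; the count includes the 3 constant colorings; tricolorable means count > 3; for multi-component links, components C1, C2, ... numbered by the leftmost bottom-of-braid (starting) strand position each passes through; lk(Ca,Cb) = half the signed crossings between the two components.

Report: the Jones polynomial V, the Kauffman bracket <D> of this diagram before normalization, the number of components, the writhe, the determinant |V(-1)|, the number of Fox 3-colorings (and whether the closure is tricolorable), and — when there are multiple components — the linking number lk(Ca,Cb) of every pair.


V(t) = -t^(-3/2) + t^(-1/2) - 2t^(1/2) + t^(3/2) - 2t^(5/2) + t^(7/2)
bracket: A^-8 - 2A^-4 + 1 - 2A^4 + A^8 - A^12, w = +2
2 components, writhe +2, over 12 crossings
lk(C1,C2) = 0
det 8, colorings 3 of 3^12 — not tricolorable
observation: every pair of the 2 components has lk = 0


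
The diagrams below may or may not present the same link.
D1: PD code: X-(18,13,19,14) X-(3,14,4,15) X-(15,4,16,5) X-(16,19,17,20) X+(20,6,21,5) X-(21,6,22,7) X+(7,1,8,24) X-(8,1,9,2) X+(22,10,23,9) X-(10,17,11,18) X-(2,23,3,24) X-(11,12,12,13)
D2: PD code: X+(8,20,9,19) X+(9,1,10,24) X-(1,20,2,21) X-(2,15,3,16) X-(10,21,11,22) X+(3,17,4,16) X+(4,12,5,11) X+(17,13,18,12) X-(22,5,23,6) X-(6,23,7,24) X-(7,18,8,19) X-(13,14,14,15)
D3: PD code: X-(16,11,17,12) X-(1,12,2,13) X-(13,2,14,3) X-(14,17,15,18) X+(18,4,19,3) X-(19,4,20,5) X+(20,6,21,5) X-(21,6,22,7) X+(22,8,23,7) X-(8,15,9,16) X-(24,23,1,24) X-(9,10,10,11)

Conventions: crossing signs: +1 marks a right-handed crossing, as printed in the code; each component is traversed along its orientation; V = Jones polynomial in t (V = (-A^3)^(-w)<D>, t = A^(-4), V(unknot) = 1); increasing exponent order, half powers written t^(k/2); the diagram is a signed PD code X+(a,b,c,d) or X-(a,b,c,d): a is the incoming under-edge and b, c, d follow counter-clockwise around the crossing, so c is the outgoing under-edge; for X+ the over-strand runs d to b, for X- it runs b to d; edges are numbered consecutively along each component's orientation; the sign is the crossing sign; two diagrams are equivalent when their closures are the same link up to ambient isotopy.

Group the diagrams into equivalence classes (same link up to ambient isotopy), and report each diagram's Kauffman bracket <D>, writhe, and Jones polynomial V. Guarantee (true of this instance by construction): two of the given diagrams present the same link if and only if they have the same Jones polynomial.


classes: {D1, D3} | {D2}
V(D1) = -t^-6 + t^-5 - t^-4 + 2t^-3 - t^-2 + t^-1  [12 crossings, <D> = A^-14 - A^-10 + 2A^-6 - A^-2 + A^2 - A^6, w = -6]
V(D2) = 1  [12 crossings, <D> = A^-6, w = -2]
V(D3) = -t^-6 + t^-5 - t^-4 + 2t^-3 - t^-2 + t^-1  [12 crossings, <D> = A^-14 - A^-10 + 2A^-6 - A^-2 + A^2 - A^6, w = -6]
note: comparing 3 Jones polynomials yields 2 groups


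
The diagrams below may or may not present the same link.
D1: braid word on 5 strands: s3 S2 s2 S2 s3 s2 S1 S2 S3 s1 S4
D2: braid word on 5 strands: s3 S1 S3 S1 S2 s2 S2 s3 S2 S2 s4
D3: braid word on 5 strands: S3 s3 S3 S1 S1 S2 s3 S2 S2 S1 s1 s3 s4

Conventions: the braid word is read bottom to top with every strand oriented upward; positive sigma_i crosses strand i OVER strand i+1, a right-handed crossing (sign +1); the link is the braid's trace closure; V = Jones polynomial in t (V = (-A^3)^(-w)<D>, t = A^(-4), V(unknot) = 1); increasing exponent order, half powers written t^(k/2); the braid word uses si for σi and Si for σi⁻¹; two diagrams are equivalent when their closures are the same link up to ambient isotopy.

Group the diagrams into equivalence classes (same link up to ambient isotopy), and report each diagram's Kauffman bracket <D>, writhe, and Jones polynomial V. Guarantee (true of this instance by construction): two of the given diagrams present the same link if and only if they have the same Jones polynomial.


classes: {D1} | {D2, D3}
V(D1) = -t^(-1/2) - t^(1/2)  [11 crossings, <D> = A^-5 + A^-1, w = -1]
V(D2) = t^(-13/2) - t^(-11/2) + t^(-9/2) - 2t^(-7/2) - t^(-3/2)  (w -3, c 11, <D> = A^-3 + 2A^5 - A^9 + A^13 - A^17)
V(D3) = t^(-13/2) - t^(-11/2) + t^(-9/2) - 2t^(-7/2) - t^(-3/2)  [13 crossings, <D> = A^-3 + 2A^5 - A^9 + A^13 - A^17, w = -3]
note: comparing 3 Jones polynomials yields 2 groups


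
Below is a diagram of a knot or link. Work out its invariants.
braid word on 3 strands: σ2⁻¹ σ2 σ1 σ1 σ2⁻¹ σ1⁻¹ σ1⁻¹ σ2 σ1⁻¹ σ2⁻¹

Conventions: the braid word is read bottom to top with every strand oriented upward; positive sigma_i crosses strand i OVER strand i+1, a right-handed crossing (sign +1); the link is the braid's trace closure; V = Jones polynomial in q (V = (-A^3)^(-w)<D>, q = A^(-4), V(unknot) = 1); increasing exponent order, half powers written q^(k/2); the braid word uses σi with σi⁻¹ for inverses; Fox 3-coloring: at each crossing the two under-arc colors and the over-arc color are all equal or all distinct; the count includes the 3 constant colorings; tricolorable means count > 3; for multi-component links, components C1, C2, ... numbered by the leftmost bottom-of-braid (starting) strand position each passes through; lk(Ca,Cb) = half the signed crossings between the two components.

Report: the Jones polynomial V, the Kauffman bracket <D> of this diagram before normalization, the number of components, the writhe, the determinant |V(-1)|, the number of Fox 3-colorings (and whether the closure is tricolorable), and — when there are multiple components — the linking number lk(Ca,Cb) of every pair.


V(q) = -q^-5 + q^-4 - q^-3 + 2q^-2 - q^-1 + 2 - q
bracket: -A^-10 + 2A^-6 - A^-2 + 2A^2 - A^6 + A^10 - A^14, w = -2
1 component, writhe -2, over 10 crossings
det 9, colorings 9 of 3^10 — tricolorable
observation: det 9 = |V(-1)|; divisible by 3, so tricolorable


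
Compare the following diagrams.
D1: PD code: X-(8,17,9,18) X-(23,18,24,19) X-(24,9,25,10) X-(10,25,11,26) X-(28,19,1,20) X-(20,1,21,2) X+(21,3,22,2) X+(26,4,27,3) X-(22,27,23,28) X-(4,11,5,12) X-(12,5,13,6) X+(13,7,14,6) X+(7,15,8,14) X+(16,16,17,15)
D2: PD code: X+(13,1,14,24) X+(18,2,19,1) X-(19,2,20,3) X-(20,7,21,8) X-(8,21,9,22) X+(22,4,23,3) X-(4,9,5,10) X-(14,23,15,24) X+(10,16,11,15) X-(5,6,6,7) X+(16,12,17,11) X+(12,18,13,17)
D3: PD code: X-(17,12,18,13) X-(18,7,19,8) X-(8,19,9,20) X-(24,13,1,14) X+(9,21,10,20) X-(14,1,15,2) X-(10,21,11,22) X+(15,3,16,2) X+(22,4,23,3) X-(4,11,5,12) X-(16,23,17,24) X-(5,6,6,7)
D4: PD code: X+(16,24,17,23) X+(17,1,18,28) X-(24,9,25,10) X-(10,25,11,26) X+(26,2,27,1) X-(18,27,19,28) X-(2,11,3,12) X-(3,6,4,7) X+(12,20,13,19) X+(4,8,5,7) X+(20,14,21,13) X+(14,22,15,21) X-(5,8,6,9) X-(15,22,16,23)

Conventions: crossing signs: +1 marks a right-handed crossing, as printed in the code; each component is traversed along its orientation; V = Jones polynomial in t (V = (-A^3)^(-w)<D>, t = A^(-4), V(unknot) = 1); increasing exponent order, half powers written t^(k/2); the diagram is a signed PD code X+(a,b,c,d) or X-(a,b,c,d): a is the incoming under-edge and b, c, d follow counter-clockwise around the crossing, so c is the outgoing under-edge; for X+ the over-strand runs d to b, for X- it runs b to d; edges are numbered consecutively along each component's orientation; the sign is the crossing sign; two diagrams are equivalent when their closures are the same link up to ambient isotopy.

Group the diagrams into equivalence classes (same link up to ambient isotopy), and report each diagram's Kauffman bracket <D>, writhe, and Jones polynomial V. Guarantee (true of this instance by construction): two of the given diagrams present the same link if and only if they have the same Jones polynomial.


equivalence classes: {D1, D3} | {D2, D4}
D1 (bracket A^-8 - A^-4 + 2 - A^4 + A^8 - A^12; 14 crossings at w = -4): V = -t^-6 + t^-5 - t^-4 + 2t^-3 - t^-2 + t^-1
V(D2) = -t^-3 + t^-2 - t^-1 + 3 - t + t^2 - t^3  (w 0, c 12, <D> = -A^-12 + A^-8 - A^-4 + 3 - A^4 + A^8 - A^12)
D3 (bracket A^-14 - A^-10 + 2A^-6 - A^-2 + A^2 - A^6; 12 crossings at w = -6): V = -t^-6 + t^-5 - t^-4 + 2t^-3 - t^-2 + t^-1
V(D4) = -t^-3 + t^-2 - t^-1 + 3 - t + t^2 - t^3  [14 crossings, <D> = -A^-12 + A^-8 - A^-4 + 3 - A^4 + A^8 - A^12, w = 0]
key observation: comparing 4 Jones polynomials yields 2 groups


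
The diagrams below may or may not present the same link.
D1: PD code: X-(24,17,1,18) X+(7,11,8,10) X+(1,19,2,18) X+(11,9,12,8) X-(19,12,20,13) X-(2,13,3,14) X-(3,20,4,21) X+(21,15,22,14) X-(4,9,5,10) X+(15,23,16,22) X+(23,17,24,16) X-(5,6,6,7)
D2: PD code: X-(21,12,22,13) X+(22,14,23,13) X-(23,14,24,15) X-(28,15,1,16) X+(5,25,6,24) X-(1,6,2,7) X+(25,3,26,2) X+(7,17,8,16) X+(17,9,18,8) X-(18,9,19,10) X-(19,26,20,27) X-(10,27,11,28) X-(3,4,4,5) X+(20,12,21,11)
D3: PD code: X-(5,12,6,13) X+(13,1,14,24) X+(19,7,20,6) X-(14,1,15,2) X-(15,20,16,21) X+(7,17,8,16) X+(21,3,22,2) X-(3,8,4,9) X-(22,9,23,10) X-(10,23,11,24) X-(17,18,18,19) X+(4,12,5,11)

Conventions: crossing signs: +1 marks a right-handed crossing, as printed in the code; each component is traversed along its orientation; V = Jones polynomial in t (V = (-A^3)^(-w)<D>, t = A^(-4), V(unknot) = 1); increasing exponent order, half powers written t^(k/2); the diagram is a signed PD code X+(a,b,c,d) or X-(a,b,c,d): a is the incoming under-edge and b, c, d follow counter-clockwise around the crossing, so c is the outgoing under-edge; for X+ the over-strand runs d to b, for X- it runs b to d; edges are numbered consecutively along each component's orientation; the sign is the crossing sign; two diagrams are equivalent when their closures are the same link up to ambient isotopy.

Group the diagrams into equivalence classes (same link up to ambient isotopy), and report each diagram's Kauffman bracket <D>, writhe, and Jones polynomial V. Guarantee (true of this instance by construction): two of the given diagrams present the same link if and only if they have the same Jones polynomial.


equivalence classes: {D1} | {D2, D3}
D1 (bracket 1; 12 crossings at w = 0): V = 1
V(D2) = t^-4 - t^-3 + t^-2 - 2t^-1 + 2 - t + t^2  [14 crossings, <D> = A^-14 - A^-10 + 2A^-6 - 2A^-2 + A^2 - A^6 + A^10, w = -2]
D3 (bracket A^-14 - A^-10 + 2A^-6 - 2A^-2 + A^2 - A^6 + A^10; 12 crossings at w = -2): V = t^-4 - t^-3 + t^-2 - 2t^-1 + 2 - t + t^2
key observation: 2 values of V(t) split the 3 diagrams


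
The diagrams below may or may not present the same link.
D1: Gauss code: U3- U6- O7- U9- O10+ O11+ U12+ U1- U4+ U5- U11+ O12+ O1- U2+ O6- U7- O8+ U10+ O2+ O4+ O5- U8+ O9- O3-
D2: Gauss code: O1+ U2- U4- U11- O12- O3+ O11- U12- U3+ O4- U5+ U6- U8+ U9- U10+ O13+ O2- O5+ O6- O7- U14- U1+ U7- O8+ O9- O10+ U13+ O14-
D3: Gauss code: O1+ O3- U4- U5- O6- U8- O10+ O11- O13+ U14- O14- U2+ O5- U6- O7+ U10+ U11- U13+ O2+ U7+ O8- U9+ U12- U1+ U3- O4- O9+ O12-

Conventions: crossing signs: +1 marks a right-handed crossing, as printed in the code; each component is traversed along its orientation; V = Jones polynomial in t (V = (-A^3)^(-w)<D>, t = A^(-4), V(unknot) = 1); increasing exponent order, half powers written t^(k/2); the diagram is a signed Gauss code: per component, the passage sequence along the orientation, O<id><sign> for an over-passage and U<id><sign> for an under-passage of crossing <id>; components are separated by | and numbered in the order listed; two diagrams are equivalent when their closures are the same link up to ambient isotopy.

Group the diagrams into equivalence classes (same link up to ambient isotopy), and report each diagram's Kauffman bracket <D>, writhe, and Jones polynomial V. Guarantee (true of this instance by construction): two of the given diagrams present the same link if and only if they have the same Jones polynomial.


equivalence classes: {D1, D3} | {D2}
D1 (bracket -A^-12 + 2A^-8 - 2A^-4 + 3 - 2A^4 + 2A^8 - A^12; 12 crossings at w = 0): V = -t^-3 + 2t^-2 - 2t^-1 + 3 - 2t + 2t^2 - t^3
V(D2) = 1  [14 crossings, <D> = A^-6, w = -2]
V(D3) = -t^-3 + 2t^-2 - 2t^-1 + 3 - 2t + 2t^2 - t^3  [14 crossings, <D> = -A^-18 + 2A^-14 - 2A^-10 + 3A^-6 - 2A^-2 + 2A^2 - A^6, w = -2]
key observation: comparing 3 Jones polynomials yields 2 groups


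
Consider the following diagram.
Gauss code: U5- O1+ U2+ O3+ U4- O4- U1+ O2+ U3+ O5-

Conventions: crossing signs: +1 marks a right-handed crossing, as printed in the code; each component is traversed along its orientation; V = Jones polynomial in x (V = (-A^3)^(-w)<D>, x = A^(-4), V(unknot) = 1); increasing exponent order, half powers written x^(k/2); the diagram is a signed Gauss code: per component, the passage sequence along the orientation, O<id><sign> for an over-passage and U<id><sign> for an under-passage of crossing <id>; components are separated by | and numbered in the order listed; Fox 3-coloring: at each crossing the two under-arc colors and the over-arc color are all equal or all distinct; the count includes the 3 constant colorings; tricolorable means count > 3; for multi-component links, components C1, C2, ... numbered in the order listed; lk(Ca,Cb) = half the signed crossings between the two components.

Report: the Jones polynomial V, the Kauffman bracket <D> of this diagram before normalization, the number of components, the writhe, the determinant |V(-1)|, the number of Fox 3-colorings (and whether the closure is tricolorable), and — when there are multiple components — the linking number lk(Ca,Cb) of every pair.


V = x + x^3 - x^4
<D> = A^-13 - A^-9 - A^-1 (w = +1)
1 component over 5 crossings, w = +1
9 Fox colorings among 3^5, |V(-1)| = 3: tricolorable
why: |V(-1)| = 3: so tricolorable, since 3 divides 3


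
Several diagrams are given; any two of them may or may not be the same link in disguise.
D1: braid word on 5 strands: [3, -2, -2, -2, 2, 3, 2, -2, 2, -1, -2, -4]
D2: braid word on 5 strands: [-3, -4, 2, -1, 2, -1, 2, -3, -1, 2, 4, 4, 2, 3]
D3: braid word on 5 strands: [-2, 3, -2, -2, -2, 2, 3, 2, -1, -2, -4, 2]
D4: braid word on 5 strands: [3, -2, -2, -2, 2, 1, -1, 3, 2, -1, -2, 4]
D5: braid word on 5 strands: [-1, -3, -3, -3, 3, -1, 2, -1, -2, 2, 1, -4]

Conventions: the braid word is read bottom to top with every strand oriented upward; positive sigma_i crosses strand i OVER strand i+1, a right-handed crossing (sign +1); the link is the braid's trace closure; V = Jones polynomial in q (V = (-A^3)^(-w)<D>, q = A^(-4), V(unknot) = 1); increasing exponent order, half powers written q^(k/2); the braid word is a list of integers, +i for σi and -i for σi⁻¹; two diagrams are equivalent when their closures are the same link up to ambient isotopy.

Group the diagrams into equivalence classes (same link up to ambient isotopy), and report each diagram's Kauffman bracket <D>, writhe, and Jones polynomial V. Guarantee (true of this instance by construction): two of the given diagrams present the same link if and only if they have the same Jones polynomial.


classes: {D1, D3, D4} | {D2} | {D5}
V(D1) = q^-2 + 2 + q^2  [12 crossings, <D> = A^-14 + 2A^-6 + A^2, w = -2]
V(D2) = -q^-2 + 3q^-1 - 3 + 6q - 5q^2 + 6q^3 - 4q^4 + 3q^5 - q^6  [14 crossings, <D> = -A^-18 + 3A^-14 - 4A^-10 + 6A^-6 - 5A^-2 + 6A^2 - 3A^6 + 3A^10 - A^14, w = +2]
V(D3) = q^-2 + 2 + q^2  (w -2, c 12, <D> = A^-14 + 2A^-6 + A^2)
V(D4) = q^-2 + 2 + q^2  [12 crossings, <D> = A^-8 + 2 + A^8, w = 0]
V(D5) = q^-5 + 2q^-3 + q^-1  [12 crossings, <D> = A^-8 + 2 + A^8, w = -4]
insight: comparing 5 Jones polynomials yields 3 groups


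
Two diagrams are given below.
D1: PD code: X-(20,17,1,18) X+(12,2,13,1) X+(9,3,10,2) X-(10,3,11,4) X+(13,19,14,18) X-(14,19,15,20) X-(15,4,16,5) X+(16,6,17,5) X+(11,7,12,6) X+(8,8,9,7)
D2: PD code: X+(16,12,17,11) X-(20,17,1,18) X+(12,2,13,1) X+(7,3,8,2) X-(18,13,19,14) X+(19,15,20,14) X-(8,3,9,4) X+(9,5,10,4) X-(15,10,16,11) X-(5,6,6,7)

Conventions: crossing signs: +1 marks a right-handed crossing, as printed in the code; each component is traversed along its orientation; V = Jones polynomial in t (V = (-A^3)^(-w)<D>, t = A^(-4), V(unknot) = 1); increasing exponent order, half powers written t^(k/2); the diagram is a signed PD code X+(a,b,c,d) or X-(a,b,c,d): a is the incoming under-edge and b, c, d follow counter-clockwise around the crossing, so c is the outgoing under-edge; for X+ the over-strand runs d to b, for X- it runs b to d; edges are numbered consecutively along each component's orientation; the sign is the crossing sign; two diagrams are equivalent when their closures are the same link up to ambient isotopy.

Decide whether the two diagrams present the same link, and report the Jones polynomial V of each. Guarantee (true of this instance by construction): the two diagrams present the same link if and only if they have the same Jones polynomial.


equivalent: yes
V(D1) = 1  (w +2, c 10, <D> = A^6)
V(D2) = 1  (w 0, c 10, <D> = 1)
why: from 10 to 10 crossings by R-moves: one link, two diagrams


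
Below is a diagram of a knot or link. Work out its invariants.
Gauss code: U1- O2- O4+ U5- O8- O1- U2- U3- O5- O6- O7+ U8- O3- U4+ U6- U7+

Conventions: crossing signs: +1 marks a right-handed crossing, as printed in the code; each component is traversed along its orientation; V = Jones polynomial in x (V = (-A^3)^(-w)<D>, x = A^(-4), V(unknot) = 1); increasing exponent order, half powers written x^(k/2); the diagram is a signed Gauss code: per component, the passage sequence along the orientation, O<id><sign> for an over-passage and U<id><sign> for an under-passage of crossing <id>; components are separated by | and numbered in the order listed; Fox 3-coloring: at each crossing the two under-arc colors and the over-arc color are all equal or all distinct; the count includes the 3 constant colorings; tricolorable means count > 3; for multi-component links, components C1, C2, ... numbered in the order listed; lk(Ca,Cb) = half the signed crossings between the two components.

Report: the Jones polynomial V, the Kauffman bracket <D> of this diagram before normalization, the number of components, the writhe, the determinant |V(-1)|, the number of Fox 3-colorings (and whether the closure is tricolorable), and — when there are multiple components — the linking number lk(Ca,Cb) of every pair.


V(x) = -x^-6 + x^-5 - x^-4 + 2x^-3 - x^-2 + x^-1
bracket: A^-8 - A^-4 + 2 - A^4 + A^8 - A^12, w = -4
1 component, writhe -4, over 8 crossings
det 7, colorings 3 of 3^8 — not tricolorable
observation: w = -4 (over 8 crossings) is diagram-only; (-A^3)^(4) removes it from V


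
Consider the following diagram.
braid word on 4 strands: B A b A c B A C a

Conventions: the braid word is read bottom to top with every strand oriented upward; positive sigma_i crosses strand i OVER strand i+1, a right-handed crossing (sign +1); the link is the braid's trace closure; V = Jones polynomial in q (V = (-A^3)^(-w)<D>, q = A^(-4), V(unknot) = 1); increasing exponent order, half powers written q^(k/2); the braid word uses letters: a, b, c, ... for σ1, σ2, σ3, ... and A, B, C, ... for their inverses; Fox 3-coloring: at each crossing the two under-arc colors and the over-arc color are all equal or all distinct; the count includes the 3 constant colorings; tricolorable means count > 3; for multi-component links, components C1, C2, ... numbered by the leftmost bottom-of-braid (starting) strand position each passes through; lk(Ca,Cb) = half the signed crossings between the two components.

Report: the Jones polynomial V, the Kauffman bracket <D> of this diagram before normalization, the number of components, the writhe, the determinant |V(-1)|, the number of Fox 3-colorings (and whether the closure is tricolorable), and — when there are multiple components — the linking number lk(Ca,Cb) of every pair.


Jones polynomial: V(q) = 1
<D> = -A^-9; writhe -3
components 1, writhe -3 (9 crossings)
3-colorings: 3 of 3^9, det 1 — not tricolorable
note: det 1 = |V(-1)|; not divisible by 3, so not tricolorable


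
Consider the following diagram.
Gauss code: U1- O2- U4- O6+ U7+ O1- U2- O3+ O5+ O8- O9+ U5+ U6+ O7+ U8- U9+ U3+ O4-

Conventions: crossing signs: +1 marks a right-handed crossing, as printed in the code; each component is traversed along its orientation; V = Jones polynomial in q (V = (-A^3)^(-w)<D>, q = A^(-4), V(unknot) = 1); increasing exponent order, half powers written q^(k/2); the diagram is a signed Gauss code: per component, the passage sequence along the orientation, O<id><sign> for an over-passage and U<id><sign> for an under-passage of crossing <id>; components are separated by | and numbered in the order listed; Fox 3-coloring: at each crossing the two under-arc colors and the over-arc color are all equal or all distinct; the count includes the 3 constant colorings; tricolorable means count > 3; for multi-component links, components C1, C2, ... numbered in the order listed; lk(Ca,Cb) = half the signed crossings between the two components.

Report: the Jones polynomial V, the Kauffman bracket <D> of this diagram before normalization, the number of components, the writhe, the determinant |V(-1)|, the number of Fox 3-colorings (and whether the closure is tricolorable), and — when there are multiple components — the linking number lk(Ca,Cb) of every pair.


V = -q^-3 + 2q^-2 - 2q^-1 + 3 - 2q + 2q^2 - q^3
<D> = A^-9 - 2A^-5 + 2A^-1 - 3A^3 + 2A^7 - 2A^11 + A^15 (w = +1)
1 component over 9 crossings, w = +1
3 Fox colorings among 3^9, |V(-1)| = 13: not tricolorable
why: w = +1 shifts under R1 moves; the (-A^3)^(-1) factor cancels that in V


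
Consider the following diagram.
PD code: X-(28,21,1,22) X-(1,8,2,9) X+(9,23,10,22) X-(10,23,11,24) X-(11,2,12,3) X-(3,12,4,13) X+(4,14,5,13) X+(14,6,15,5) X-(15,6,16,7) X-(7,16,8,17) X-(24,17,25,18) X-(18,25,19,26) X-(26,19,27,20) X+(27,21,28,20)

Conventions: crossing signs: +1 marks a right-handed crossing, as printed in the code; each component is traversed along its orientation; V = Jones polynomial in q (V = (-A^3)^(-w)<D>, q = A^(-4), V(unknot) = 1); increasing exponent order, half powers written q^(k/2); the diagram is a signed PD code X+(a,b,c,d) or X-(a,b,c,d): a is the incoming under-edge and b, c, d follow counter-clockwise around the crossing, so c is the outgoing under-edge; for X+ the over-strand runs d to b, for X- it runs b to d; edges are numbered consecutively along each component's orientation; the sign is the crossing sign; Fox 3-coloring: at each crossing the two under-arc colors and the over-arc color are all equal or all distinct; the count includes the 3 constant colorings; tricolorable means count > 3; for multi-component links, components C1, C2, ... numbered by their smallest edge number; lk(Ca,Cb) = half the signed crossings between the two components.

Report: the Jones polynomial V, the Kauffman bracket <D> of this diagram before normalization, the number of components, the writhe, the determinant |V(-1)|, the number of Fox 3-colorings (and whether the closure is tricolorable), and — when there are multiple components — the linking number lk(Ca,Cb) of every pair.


V = q^-8 - 2q^-7 + q^-6 - 2q^-5 + 2q^-4 + q^-2
<D> = A^-10 + 2A^-2 - 2A^2 + A^6 - 2A^10 + A^14 (w = -6)
1 component over 14 crossings, w = -6
27 Fox colorings among 3^14, |V(-1)| = 9: tricolorable
why: the span of V is 6, forcing >= 6 crossings in any diagram


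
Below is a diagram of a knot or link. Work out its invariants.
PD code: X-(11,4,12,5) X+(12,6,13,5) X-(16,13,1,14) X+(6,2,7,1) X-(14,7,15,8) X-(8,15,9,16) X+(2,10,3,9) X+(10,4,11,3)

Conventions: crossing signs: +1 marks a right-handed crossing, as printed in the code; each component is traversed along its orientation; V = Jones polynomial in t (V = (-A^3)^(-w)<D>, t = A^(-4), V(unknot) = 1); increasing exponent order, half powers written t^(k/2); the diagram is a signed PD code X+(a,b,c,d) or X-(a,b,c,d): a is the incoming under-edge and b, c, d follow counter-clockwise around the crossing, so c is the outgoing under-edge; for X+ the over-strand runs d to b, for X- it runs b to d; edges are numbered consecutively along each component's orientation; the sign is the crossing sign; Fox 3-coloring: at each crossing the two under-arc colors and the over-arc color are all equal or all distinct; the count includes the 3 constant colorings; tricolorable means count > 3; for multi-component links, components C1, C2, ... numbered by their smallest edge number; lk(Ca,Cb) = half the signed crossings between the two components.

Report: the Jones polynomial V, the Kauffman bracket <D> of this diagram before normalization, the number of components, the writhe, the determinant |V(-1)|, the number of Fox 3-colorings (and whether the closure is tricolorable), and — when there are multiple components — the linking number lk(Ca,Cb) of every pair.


V = -t^-3 + 2t^-2 - 2t^-1 + 3 - 2t + 2t^2 - t^3
<D> = -A^-12 + 2A^-8 - 2A^-4 + 3 - 2A^4 + 2A^8 - A^12 (w = 0)
1 component over 8 crossings, w = 0
3 Fox colorings among 3^8, |V(-1)| = 13: not tricolorable
why: the span of V is 6, forcing >= 6 crossings in any diagram


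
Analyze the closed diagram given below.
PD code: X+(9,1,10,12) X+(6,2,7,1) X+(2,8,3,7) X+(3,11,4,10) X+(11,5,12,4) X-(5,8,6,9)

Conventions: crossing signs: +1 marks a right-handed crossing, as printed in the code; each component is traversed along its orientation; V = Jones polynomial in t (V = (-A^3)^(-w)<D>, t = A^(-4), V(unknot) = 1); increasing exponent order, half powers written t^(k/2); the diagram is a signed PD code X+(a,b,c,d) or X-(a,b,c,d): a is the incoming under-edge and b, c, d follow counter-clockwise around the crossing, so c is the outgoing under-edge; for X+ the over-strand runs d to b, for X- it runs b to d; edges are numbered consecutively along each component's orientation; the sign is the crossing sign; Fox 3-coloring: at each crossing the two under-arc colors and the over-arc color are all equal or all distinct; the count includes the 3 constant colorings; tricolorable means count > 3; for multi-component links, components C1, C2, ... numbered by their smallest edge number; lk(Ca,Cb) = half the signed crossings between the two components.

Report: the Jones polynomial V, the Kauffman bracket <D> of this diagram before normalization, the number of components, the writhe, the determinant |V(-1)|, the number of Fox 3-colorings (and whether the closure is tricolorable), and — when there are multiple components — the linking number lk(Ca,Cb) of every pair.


V(t) = t - t^2 + 2t^3 - t^4 + t^5 - t^6
bracket: -A^-12 + A^-8 - A^-4 + 2 - A^4 + A^8, w = +4
1 component, writhe +4, over 6 crossings
det 7, colorings 3 of 3^6 — not tricolorable
observation: |V(-1)| = 7: so not tricolorable, since 3 does not divide 7


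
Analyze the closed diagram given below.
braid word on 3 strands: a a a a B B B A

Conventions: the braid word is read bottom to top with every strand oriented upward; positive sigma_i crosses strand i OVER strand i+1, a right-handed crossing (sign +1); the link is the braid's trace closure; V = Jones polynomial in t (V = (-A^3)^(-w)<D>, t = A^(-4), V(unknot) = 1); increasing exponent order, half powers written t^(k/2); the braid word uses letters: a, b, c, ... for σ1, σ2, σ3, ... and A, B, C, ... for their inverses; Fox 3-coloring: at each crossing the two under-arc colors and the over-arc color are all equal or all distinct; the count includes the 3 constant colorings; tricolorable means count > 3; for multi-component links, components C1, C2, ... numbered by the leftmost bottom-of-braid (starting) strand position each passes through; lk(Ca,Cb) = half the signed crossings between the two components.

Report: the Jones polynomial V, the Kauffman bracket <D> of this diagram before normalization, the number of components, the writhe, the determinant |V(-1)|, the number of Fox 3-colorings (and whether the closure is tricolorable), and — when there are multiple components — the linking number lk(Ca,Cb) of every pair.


V(t) = -t^-3 + t^-2 - t^-1 + 3 - t + t^2 - t^3
bracket: -A^-12 + A^-8 - A^-4 + 3 - A^4 + A^8 - A^12, w = 0
1 component, writhe 0, over 8 crossings
det 9, colorings 27 of 3^8 — tricolorable
observation: palindromic: swapping t for 1/t fixes V


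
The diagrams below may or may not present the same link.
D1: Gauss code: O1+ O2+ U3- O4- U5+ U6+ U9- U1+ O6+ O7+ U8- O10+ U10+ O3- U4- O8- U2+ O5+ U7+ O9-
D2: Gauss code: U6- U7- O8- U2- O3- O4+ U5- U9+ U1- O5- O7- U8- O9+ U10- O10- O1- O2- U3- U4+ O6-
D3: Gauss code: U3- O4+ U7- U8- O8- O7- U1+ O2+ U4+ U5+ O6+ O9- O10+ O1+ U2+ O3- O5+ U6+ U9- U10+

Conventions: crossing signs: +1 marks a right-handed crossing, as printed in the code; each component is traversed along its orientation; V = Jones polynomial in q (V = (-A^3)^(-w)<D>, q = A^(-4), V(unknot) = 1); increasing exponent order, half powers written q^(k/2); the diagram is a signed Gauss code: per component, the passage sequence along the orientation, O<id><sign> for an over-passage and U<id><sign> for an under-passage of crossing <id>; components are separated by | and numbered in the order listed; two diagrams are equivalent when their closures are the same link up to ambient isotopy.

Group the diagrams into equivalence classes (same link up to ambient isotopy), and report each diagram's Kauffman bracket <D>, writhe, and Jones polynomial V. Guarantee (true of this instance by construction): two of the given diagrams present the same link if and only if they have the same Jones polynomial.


grouping into links: {D1} | {D2} | {D3}
V(D1) = -q^-3 + 2q^-2 - 2q^-1 + 3 - 2q + 2q^2 - q^3  (w +2, c 10, <D> = -A^-6 + 2A^-2 - 2A^2 + 3A^6 - 2A^10 + 2A^14 - A^18)
D2 (bracket A^-14 + A^-6 - A^-2; 10 crossings at w = -6): V = -q^-4 + q^-3 + q^-1
D3 (bracket -A^-18 + A^-14 - A^-10 + 2A^-6 - A^-2 + A^2; 10 crossings at w = +2): V = q - q^2 + 2q^3 - q^4 + q^5 - q^6
why: comparing 3 Jones polynomials yields 3 groups


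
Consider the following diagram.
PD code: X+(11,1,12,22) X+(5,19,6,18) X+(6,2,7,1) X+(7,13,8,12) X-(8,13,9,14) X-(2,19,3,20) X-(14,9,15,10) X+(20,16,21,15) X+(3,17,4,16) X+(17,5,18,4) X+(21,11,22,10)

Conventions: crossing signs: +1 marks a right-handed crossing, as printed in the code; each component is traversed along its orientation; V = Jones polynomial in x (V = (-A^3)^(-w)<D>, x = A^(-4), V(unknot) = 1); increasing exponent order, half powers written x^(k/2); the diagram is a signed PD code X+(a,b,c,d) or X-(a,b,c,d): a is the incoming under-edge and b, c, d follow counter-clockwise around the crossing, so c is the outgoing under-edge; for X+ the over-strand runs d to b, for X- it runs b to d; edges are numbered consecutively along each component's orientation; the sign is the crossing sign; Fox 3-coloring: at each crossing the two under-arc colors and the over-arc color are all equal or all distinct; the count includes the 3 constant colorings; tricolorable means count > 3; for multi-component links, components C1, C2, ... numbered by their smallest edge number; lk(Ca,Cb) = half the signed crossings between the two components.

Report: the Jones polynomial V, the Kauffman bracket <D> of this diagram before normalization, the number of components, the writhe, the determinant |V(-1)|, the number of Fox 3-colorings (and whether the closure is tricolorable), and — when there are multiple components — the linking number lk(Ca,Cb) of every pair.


Jones polynomial: V(x) = x - x^2 + 2x^3 - 2x^4 + 2x^5 - x^6 + x^7 - x^8
<D> = A^-17 - A^-13 + A^-9 - 2A^-5 + 2A^-1 - 2A^3 + A^7 - A^11; writhe +5
components 1, writhe +5 (11 crossings)
3-colorings: 3 of 3^11, det 11 — not tricolorable
note: |V(-1)| = 11: so not tricolorable, since 3 does not divide 11


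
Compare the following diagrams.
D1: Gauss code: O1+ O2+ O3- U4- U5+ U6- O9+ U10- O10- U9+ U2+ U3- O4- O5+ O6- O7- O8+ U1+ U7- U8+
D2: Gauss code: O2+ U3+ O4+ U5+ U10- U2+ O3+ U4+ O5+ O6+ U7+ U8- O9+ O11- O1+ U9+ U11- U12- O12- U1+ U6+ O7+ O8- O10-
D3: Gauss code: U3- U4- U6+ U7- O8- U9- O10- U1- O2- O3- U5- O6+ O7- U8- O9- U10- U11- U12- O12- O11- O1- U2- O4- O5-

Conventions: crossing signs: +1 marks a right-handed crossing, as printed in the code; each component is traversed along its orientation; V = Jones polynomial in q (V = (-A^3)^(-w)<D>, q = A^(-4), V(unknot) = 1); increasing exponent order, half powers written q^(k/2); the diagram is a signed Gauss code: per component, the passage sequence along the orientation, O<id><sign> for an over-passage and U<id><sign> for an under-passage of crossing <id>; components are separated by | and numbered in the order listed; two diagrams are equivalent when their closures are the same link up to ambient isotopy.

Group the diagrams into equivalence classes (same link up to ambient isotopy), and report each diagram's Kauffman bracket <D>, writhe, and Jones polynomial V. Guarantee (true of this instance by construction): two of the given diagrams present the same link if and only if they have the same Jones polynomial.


equivalence classes: {D1} | {D2} | {D3}
D1 (bracket 1; 10 crossings at w = 0): V = 1
V(D2) = q + q^3 - q^4  (w +4, c 12, <D> = -A^-4 + 1 + A^8)
D3 (bracket A^-18 + A^-10 - A^-6 + A^-2 - A^2 + A^6 - A^10; 12 crossings at w = -10): V = -q^-10 + q^-9 - q^-8 + q^-7 - q^-6 + q^-5 + q^-3
key observation: 3 values of V(q) split the 3 diagrams


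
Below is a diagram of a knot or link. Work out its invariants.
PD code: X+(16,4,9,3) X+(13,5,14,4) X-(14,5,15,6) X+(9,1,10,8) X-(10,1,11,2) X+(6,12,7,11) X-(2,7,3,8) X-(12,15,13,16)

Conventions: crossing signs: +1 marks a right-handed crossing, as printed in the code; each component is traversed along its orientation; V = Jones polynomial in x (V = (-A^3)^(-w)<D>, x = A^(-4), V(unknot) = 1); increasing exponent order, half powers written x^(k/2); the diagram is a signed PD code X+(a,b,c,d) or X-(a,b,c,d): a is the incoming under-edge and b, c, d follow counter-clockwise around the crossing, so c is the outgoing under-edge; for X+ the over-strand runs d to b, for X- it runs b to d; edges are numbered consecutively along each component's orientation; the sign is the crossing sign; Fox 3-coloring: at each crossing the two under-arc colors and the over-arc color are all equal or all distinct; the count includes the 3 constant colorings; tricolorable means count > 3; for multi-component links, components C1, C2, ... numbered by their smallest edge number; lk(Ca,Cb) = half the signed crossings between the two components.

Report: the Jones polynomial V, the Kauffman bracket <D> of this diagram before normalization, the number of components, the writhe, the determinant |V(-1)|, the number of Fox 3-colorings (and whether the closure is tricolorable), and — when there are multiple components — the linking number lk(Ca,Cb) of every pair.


V = -x^(1/2) - x^(5/2)
<D> = -A^-10 - A^-2 (w = 0)
2 components over 8 crossings, w = 0
lk(C1,C2): +1
3 Fox colorings among 3^8, |V(-1)| = 2: not tricolorable
why: span 2 respects span(V) <= c + mu - 1 = 9 for this 2-component diagram


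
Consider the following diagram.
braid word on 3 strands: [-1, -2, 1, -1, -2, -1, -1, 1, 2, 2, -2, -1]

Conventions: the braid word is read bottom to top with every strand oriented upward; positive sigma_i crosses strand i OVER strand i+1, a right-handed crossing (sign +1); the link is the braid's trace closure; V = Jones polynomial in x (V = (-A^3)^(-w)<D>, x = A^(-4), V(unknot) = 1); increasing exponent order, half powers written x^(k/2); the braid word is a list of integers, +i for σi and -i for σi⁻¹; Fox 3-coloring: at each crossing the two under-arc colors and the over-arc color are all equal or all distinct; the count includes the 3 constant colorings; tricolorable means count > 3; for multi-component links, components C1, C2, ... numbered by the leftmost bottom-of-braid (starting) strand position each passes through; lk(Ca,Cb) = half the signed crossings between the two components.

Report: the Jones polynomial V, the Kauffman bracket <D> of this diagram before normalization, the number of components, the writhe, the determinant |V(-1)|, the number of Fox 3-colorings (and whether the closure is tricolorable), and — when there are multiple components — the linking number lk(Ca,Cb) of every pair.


V(x) = -x^-6 + x^-5 - x^-4 + 2x^-3 - x^-2 + x^-1
bracket: A^-8 - A^-4 + 2 - A^4 + A^8 - A^12, w = -4
1 component, writhe -4, over 12 crossings
det 7, colorings 3 of 3^12 — not tricolorable
observation: the span of V is 5, forcing >= 5 crossings in any diagram


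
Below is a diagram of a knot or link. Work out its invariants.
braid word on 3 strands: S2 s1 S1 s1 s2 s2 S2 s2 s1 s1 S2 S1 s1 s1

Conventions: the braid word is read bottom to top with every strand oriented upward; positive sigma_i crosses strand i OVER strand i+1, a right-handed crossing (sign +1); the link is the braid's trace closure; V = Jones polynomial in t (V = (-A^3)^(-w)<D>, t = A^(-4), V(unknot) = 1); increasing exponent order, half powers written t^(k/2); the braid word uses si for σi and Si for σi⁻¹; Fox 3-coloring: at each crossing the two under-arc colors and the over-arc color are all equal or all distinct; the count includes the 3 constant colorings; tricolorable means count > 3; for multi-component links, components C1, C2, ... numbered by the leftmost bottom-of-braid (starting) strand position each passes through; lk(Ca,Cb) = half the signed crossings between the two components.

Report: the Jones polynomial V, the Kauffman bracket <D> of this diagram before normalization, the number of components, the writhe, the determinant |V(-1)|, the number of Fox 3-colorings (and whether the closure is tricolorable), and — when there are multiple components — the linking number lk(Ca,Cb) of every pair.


V = 2t - 2t^2 + 3t^3 - 3t^4 + 2t^5 - 2t^6 + t^7
<D> = A^-16 - 2A^-12 + 2A^-8 - 3A^-4 + 3 - 2A^4 + 2A^8 (w = +4)
1 component over 14 crossings, w = +4
9 Fox colorings among 3^14, |V(-1)| = 15: tricolorable
why: |V(-1)| = 15: so tricolorable, since 3 divides 15


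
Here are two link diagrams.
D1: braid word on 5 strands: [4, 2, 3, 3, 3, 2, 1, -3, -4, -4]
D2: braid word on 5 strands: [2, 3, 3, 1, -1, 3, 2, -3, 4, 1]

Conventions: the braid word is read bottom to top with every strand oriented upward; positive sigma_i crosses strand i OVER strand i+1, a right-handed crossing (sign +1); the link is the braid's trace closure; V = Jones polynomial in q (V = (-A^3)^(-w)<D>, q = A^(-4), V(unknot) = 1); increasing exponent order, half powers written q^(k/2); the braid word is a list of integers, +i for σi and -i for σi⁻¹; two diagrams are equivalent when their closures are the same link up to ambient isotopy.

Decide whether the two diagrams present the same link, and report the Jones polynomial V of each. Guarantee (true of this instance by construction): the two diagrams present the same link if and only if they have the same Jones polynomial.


equivalent: yes
V(D1) = q - q^2 + 2q^3 - q^4 + q^5 - q^6  (w +4, c 10, <D> = -A^-12 + A^-8 - A^-4 + 2 - A^4 + A^8)
V(D2) = q - q^2 + 2q^3 - q^4 + q^5 - q^6  [10 crossings, <D> = -A^-6 + A^-2 - A^2 + 2A^6 - A^10 + A^14, w = +6]
key observation: one V(q) for all 2 diagrams — one class (guaranteed)


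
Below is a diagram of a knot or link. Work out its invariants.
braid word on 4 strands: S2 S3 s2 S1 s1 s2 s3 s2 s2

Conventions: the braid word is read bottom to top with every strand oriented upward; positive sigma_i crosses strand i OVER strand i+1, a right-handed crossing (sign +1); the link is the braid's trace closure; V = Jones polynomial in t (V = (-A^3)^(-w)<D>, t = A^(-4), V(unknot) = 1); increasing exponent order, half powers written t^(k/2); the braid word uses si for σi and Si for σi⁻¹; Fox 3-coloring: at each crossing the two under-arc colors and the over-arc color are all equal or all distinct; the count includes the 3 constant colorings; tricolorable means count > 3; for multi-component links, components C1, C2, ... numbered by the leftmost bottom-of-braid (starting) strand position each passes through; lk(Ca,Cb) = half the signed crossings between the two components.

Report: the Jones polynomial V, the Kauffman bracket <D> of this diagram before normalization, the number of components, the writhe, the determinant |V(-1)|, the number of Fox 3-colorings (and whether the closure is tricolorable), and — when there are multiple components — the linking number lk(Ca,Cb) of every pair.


V = 1 + t + t^2 + t^3
<D> = -A^-3 - A - A^5 - A^9 (w = +3)
3 components over 9 crossings, w = +3
lk(C1,C2): 0
lk(C1,C3) = 0
linking number lk(C2,C3) = +1
9 Fox colorings among 3^9, |V(-1)| = 0: tricolorable
why: the word shrinks to σ2⁻¹ σ3⁻¹ σ2 σ2 σ3 σ2 σ2 after cancelling
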